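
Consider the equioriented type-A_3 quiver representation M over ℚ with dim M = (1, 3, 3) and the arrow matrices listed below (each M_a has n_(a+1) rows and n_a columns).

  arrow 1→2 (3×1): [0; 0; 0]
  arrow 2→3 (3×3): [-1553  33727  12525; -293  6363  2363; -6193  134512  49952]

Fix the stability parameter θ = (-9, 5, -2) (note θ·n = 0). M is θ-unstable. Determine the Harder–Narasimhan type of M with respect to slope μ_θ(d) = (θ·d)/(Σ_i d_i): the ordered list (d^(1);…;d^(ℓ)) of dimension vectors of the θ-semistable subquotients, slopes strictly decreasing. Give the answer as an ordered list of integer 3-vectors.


Interval decomposition of M: I[1,1], I[2,3]^3.
HN type (ℓ=2): μ^(1)=3/2; μ^(2)=-9

((0, 3, 3); (1, 0, 0))


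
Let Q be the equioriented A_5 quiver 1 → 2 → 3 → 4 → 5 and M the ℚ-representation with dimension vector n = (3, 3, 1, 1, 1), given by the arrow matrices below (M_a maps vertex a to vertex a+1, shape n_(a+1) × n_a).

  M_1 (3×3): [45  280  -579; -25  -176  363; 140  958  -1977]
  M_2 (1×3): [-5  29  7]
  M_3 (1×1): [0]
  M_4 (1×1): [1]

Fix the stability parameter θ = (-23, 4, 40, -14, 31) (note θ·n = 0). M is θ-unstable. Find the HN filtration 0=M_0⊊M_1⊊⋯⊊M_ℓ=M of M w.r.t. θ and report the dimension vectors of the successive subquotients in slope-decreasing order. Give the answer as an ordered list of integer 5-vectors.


Via rank(M_{q-1}∘⋯∘M_p): M ≅ I[1,1], I[1,2], I[1,3], I[2,2], I[4,5].
μ_θ-semistable layers: μ^(1)=40; μ^(2)=31; μ^(3)=4; μ^(4)=-14; μ^(5)=-23

((0, 0, 1, 0, 0); (0, 0, 0, 0, 1); (0, 3, 0, 0, 0); (0, 0, 0, 1, 0); (3, 0, 0, 0, 0))


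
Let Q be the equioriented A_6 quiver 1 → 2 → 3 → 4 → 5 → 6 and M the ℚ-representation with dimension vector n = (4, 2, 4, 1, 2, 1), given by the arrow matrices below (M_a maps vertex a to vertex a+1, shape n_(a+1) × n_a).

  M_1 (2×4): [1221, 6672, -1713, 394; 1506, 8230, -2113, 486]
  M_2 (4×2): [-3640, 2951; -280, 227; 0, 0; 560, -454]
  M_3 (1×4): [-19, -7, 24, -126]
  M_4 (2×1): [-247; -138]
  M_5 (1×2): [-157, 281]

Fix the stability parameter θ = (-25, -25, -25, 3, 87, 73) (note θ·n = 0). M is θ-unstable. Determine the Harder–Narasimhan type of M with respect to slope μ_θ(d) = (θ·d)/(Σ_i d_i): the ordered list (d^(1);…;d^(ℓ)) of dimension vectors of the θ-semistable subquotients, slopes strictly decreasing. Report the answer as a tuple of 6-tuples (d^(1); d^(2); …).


Via rank(M_{q-1}∘⋯∘M_p): M ≅ I[1,1]^2, I[1,2], I[1,6], I[3,3]^3, I[5,5].
μ_θ-semistable layers: μ^(1)=87; μ^(2)=80; μ^(3)=3; μ^(4)=-25

((0, 0, 0, 0, 1, 0); (0, 0, 0, 0, 1, 1); (0, 0, 0, 1, 0, 0); (4, 2, 4, 0, 0, 0))


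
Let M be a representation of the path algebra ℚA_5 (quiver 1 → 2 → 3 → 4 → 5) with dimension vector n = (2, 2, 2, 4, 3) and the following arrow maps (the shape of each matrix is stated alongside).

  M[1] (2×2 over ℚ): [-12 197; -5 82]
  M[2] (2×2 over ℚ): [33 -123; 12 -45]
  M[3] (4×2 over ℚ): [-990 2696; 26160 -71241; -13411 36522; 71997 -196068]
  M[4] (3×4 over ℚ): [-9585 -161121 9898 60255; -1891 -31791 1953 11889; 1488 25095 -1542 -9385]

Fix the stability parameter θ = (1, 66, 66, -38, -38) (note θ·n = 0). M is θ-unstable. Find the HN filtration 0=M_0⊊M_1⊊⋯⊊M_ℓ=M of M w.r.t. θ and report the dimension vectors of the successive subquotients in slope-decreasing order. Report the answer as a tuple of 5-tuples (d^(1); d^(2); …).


Via rank(M_{q-1}∘⋯∘M_p): M ≅ I[1,5]^2, I[4,4], I[4,5].
μ_θ-semistable layers: μ^(1)=14; μ^(2)=1; μ^(3)=-38

((0, 2, 2, 2, 2); (2, 0, 0, 0, 0); (0, 0, 0, 2, 1))


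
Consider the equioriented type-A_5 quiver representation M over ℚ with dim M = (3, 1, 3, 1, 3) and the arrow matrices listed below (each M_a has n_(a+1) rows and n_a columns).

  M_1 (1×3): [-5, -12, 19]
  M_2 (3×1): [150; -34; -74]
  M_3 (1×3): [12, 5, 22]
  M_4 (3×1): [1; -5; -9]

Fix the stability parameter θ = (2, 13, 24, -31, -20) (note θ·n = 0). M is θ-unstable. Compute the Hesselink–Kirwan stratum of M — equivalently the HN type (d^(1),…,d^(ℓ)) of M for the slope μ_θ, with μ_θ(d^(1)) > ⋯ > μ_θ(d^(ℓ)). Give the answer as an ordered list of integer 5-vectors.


Via rank(M_{q-1}∘⋯∘M_p): M ≅ I[1,1]^2, I[1,5], I[3,3]^2, I[5,5]^2.
μ_θ-semistable layers: μ^(1)=24; μ^(2)=2; μ^(3)=-12/5; μ^(4)=-20

((0, 0, 2, 0, 0); (2, 0, 0, 0, 0); (1, 1, 1, 1, 1); (0, 0, 0, 0, 2))


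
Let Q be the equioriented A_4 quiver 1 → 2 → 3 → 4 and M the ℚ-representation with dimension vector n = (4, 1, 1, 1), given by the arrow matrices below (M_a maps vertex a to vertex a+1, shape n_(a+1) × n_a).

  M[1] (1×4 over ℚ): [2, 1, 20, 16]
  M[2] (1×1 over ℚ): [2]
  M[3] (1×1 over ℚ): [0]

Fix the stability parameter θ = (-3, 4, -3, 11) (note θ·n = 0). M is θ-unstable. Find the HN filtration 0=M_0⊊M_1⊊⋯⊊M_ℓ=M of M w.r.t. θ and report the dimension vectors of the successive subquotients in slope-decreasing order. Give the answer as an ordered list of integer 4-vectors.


Interval decomposition of M: I[1,1]^3, I[1,3], I[4,4].
HN type (ℓ=3): μ^(1)=11; μ^(2)=1/2; μ^(3)=-3

((0, 0, 0, 1); (0, 1, 1, 0); (4, 0, 0, 0))


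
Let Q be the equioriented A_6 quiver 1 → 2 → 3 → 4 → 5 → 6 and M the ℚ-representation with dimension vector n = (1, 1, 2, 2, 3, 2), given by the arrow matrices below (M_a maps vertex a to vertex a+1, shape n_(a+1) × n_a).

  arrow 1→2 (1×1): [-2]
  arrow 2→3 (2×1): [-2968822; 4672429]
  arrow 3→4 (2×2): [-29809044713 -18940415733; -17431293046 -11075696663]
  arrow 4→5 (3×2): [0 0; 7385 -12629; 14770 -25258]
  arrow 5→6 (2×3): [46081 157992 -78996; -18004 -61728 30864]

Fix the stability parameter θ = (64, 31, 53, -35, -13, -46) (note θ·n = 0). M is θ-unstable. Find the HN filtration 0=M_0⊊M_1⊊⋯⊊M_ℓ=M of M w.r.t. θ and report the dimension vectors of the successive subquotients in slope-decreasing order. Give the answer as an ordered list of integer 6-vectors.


Interval decomposition of M: I[1,4], I[3,5], I[5,5], I[5,6], I[6,6].
HN type (ℓ=5): μ^(1)=113/4; μ^(2)=5/3; μ^(3)=-13; μ^(4)=-59/2; μ^(5)=-46

((1, 1, 1, 1, 0, 0); (0, 0, 1, 1, 1, 0); (0, 0, 0, 0, 1, 0); (0, 0, 0, 0, 1, 1); (0, 0, 0, 0, 0, 1))


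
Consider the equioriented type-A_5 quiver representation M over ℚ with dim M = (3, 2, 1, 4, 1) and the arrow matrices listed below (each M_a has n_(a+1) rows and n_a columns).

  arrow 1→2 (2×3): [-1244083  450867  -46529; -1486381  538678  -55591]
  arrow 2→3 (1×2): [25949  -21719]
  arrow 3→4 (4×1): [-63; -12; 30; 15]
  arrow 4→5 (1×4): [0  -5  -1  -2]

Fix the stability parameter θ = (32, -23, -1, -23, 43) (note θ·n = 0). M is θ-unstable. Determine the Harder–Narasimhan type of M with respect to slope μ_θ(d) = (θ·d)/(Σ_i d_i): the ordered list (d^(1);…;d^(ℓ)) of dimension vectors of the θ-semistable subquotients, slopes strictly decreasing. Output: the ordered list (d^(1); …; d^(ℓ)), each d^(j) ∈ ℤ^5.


Via rank(M_{q-1}∘⋯∘M_p): M ≅ I[1,1], I[1,2], I[1,4], I[4,4]^2, I[4,5].
μ_θ-semistable layers: μ^(1)=43; μ^(2)=32; μ^(3)=9/2; μ^(4)=-15/4; μ^(5)=-23

((0, 0, 0, 0, 1); (1, 0, 0, 0, 0); (1, 1, 0, 0, 0); (1, 1, 1, 1, 0); (0, 0, 0, 3, 0))


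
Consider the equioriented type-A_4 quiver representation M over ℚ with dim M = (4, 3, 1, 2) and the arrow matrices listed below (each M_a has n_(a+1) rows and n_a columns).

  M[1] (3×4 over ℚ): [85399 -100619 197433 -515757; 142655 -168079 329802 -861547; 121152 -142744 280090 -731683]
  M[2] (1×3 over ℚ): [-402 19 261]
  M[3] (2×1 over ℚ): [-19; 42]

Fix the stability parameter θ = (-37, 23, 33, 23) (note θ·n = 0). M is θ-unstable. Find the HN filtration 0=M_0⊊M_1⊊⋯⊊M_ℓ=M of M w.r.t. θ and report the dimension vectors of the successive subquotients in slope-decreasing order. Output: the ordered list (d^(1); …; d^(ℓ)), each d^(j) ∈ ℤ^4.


Via rank(M_{q-1}∘⋯∘M_p): M ≅ I[1,1], I[1,2]^2, I[1,4], I[4,4].
μ_θ-semistable layers: μ^(1)=28; μ^(2)=23; μ^(3)=-37

((0, 0, 1, 1); (0, 3, 0, 1); (4, 0, 0, 0))


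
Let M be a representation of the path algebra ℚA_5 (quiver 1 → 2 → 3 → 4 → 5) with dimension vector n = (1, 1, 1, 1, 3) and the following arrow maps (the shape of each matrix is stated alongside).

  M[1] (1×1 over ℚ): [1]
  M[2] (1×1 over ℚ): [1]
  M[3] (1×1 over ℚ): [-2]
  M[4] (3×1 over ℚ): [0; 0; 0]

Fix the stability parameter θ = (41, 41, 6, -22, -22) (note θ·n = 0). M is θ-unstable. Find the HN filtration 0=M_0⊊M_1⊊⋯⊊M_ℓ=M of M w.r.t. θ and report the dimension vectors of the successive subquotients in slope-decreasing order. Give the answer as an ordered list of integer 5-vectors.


Interval decomposition of M: I[1,4], I[5,5]^3.
HN type (ℓ=2): μ^(1)=33/2; μ^(2)=-22

((1, 1, 1, 1, 0); (0, 0, 0, 0, 3))


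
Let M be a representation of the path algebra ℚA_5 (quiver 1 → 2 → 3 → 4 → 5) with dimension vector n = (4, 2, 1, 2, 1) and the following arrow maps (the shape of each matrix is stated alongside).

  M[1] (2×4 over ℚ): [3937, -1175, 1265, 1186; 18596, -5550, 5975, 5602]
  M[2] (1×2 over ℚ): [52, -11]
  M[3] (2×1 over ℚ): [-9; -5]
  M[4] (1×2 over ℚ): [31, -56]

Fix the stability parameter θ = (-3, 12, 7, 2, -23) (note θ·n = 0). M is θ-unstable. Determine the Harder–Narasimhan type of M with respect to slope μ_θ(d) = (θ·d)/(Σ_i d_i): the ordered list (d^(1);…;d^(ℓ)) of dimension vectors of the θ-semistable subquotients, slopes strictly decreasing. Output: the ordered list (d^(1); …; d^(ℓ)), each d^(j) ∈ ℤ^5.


Interval decomposition of M: I[1,1]^2, I[1,2], I[1,5], I[4,4].
HN type (ℓ=4): μ^(1)=12; μ^(2)=2; μ^(3)=-1/2; μ^(4)=-3

((0, 1, 0, 0, 0); (0, 0, 0, 1, 0); (0, 1, 1, 1, 1); (4, 0, 0, 0, 0))


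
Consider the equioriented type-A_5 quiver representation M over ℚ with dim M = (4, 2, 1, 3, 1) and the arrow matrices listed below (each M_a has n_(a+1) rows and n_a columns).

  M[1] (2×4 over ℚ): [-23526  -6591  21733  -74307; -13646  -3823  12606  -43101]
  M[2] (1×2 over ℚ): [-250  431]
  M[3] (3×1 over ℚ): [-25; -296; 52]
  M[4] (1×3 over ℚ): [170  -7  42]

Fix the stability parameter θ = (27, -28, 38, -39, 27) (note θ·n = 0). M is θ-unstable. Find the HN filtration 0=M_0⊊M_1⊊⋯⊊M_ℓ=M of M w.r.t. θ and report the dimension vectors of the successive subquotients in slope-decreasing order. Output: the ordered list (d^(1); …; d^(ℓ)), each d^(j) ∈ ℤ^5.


Via rank(M_{q-1}∘⋯∘M_p): M ≅ I[1,1]^2, I[1,2], I[1,5], I[4,4]^2.
μ_θ-semistable layers: μ^(1)=27; μ^(2)=-1/2; μ^(3)=-39

((2, 0, 0, 0, 1); (2, 2, 1, 1, 0); (0, 0, 0, 2, 0))


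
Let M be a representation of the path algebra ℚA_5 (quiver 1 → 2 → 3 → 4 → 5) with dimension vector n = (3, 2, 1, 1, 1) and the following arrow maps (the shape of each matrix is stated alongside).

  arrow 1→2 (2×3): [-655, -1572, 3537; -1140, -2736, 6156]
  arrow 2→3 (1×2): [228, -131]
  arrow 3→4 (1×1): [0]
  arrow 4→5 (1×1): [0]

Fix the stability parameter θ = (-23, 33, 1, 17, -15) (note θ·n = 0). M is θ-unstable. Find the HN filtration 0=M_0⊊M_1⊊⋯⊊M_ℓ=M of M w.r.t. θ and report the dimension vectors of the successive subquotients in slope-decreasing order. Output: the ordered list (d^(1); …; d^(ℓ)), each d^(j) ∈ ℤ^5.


Via rank(M_{q-1}∘⋯∘M_p): M ≅ I[1,1]^2, I[1,2], I[2,3], I[4,4], I[5,5].
μ_θ-semistable layers: μ^(1)=33; μ^(2)=17; μ^(3)=-15; μ^(4)=-23

((0, 1, 0, 0, 0); (0, 1, 1, 1, 0); (0, 0, 0, 0, 1); (3, 0, 0, 0, 0))


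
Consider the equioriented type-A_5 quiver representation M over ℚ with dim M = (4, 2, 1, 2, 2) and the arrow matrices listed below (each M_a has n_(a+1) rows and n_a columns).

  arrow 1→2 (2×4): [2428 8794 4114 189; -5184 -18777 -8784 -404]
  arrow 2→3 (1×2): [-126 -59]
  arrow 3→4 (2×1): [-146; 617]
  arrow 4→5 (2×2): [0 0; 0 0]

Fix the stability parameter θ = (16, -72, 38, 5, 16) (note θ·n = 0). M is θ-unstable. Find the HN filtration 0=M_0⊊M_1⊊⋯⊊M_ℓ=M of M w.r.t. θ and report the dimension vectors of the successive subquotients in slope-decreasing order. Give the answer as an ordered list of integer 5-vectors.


Via rank(M_{q-1}∘⋯∘M_p): M ≅ I[1,1]^2, I[1,2], I[1,4], I[4,4], I[5,5]^2.
μ_θ-semistable layers: μ^(1)=43/2; μ^(2)=16; μ^(3)=5; μ^(4)=-28

((0, 0, 1, 1, 0); (2, 0, 0, 0, 2); (0, 0, 0, 1, 0); (2, 2, 0, 0, 0))


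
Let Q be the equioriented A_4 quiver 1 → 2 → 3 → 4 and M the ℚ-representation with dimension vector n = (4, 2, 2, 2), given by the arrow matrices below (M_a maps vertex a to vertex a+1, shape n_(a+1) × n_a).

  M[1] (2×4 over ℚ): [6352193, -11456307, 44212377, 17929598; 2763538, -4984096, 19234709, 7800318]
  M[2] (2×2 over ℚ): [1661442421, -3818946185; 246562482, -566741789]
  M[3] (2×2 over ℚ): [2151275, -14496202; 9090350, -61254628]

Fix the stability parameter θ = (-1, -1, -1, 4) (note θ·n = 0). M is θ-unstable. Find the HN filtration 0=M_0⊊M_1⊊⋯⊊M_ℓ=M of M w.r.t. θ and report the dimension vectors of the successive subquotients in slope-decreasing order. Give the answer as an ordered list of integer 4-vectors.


Interval decomposition of M: I[1,1]^2, I[1,3], I[1,4], I[4,4].
HN type (ℓ=2): μ^(1)=4; μ^(2)=-1

((0, 0, 0, 2); (4, 2, 2, 0))


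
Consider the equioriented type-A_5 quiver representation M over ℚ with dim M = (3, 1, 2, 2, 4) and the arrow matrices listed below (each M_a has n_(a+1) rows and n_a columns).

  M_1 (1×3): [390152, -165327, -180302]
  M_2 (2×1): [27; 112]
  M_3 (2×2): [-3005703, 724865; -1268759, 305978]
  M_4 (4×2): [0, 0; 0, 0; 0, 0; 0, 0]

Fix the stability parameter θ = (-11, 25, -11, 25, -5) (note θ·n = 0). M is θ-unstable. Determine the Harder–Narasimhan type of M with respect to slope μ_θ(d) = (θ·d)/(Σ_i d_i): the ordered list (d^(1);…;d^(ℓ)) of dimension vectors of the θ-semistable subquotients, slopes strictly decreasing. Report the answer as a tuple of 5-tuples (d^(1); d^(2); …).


Barcode: M ≅ I[1,1]^2, I[1,4], I[3,4], I[5,5]^4. HN layers by μ_θ (4 steps, strictly decreasing):
  μ^(1)=25; μ^(2)=7; μ^(3)=-5; μ^(4)=-11

((0, 0, 0, 2, 0); (0, 1, 1, 0, 0); (0, 0, 0, 0, 4); (3, 0, 1, 0, 0))


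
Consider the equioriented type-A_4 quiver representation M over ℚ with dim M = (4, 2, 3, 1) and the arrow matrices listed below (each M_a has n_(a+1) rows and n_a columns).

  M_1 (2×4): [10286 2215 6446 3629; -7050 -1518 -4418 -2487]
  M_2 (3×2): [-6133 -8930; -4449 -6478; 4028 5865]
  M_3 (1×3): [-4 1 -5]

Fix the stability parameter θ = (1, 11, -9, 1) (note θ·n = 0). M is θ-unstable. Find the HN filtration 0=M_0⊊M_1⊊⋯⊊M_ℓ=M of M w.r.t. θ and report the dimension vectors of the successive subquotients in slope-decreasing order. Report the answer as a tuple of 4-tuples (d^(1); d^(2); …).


Barcode: M ≅ I[1,1]^2, I[1,3], I[1,4], I[3,3]. HN layers by μ_θ (2 steps, strictly decreasing):
  μ^(1)=1; μ^(2)=-9

((4, 2, 2, 1); (0, 0, 1, 0))


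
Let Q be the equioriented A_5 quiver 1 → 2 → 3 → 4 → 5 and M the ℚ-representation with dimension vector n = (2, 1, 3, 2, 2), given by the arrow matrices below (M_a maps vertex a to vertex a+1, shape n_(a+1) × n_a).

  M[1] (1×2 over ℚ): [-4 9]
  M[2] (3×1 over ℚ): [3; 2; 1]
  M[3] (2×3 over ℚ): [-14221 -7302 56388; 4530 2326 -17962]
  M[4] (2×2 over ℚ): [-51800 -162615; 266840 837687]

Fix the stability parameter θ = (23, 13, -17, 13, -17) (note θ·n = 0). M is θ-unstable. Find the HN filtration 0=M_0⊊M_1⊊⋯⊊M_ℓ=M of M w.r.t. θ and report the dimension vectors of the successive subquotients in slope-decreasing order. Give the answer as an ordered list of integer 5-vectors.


Interval decomposition of M: I[1,1], I[1,4], I[3,3], I[3,5], I[5,5].
HN type (ℓ=5): μ^(1)=23; μ^(2)=13; μ^(3)=19/3; μ^(4)=-2; μ^(5)=-17

((1, 0, 0, 0, 0); (0, 0, 0, 1, 0); (1, 1, 1, 0, 0); (0, 0, 0, 1, 1); (0, 0, 2, 0, 1))


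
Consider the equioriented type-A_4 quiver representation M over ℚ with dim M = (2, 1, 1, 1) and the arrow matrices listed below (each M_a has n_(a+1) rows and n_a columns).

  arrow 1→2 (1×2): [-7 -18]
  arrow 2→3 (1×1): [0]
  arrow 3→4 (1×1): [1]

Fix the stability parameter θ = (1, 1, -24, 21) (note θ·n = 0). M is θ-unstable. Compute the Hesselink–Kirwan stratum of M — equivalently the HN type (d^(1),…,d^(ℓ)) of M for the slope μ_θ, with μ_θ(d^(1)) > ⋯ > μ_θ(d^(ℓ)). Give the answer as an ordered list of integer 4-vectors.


Via rank(M_{q-1}∘⋯∘M_p): M ≅ I[1,1], I[1,2], I[3,4].
μ_θ-semistable layers: μ^(1)=21; μ^(2)=1; μ^(3)=-24

((0, 0, 0, 1); (2, 1, 0, 0); (0, 0, 1, 0))


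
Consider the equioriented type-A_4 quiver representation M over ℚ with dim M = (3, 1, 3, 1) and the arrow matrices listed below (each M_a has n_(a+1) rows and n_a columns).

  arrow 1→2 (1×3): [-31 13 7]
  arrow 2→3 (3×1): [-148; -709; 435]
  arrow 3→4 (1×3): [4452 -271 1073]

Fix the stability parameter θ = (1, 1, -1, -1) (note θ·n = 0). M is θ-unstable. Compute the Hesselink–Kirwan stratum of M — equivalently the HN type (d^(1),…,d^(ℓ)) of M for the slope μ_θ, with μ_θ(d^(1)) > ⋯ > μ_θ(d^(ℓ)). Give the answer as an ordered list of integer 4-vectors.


Via rank(M_{q-1}∘⋯∘M_p): M ≅ I[1,1]^2, I[1,4], I[3,3]^2.
μ_θ-semistable layers: μ^(1)=1; μ^(2)=0; μ^(3)=-1

((2, 0, 0, 0); (1, 1, 1, 1); (0, 0, 2, 0))


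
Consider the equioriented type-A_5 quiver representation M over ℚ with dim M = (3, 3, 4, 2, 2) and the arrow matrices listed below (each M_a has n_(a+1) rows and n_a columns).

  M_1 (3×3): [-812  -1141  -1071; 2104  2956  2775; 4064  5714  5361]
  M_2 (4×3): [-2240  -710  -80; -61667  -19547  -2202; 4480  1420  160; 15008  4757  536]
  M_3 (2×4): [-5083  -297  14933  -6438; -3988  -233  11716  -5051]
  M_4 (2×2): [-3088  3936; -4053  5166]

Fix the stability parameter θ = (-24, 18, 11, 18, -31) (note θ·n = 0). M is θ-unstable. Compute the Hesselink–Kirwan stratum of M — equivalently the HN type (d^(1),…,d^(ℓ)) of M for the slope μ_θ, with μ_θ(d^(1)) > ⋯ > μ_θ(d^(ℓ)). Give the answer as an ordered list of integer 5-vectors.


Interval decomposition of M: I[1,1], I[1,4], I[1,5], I[2,2], I[3,3]^2, I[5,5].
HN type (ℓ=6): μ^(1)=18; μ^(2)=29/2; μ^(3)=11; μ^(4)=4; μ^(5)=-24; μ^(6)=-31

((0, 1, 0, 1, 0); (0, 1, 1, 0, 0); (0, 0, 2, 0, 0); (0, 1, 1, 1, 1); (3, 0, 0, 0, 0); (0, 0, 0, 0, 1))


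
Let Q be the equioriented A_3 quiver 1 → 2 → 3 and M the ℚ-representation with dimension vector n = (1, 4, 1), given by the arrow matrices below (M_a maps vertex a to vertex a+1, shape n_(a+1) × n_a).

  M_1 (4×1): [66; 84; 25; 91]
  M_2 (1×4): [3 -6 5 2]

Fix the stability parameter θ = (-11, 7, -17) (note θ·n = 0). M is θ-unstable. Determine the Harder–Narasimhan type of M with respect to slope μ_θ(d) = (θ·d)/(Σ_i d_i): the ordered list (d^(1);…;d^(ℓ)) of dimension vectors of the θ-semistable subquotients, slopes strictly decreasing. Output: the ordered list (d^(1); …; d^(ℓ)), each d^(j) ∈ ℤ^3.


Barcode: M ≅ I[1,3], I[2,2]^3. HN layers by μ_θ (3 steps, strictly decreasing):
  μ^(1)=7; μ^(2)=-5; μ^(3)=-11

((0, 3, 0); (0, 1, 1); (1, 0, 0))


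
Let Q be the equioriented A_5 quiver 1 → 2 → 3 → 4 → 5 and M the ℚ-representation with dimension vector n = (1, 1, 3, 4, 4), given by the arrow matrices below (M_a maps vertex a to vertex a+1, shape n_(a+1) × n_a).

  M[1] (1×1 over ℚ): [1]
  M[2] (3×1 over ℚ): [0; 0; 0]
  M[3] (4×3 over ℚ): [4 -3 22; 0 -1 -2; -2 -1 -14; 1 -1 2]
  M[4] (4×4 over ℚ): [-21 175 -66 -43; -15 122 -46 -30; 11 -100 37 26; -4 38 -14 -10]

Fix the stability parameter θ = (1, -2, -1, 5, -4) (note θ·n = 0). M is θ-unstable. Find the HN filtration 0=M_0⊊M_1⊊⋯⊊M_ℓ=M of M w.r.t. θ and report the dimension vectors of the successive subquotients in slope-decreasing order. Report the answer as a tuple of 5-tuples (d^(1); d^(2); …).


Interval decomposition of M: I[1,2], I[3,4], I[3,5]^2, I[4,5], I[5,5].
HN type (ℓ=5): μ^(1)=5; μ^(2)=1/2; μ^(3)=-1/2; μ^(4)=-1; μ^(5)=-4

((0, 0, 0, 1, 0); (0, 0, 0, 3, 3); (1, 1, 0, 0, 0); (0, 0, 3, 0, 0); (0, 0, 0, 0, 1))


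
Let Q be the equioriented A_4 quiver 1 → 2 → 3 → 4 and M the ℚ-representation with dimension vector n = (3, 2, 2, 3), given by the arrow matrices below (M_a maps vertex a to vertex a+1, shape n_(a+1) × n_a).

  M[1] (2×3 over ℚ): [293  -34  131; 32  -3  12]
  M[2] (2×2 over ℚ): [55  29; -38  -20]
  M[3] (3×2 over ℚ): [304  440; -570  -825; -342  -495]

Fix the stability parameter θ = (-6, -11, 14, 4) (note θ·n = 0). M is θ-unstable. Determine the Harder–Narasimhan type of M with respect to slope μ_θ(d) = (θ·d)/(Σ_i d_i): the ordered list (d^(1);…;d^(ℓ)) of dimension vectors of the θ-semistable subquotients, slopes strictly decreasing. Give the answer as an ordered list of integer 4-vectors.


Via rank(M_{q-1}∘⋯∘M_p): M ≅ I[1,1], I[1,3], I[1,4], I[4,4]^2.
μ_θ-semistable layers: μ^(1)=14; μ^(2)=9; μ^(3)=4; μ^(4)=-6; μ^(5)=-17/2

((0, 0, 1, 0); (0, 0, 1, 1); (0, 0, 0, 2); (1, 0, 0, 0); (2, 2, 0, 0))


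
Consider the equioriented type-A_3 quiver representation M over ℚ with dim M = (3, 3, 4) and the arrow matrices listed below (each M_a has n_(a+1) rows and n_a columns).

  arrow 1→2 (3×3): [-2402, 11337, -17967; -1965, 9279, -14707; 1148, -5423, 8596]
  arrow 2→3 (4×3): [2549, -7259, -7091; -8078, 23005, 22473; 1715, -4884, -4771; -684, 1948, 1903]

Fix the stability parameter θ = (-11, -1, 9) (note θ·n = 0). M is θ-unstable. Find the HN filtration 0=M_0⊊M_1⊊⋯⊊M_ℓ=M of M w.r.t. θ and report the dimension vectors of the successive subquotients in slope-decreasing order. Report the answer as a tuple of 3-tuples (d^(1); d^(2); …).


Interval decomposition of M: I[1,3]^3, I[3,3].
HN type (ℓ=3): μ^(1)=9; μ^(2)=-1; μ^(3)=-11

((0, 0, 4); (0, 3, 0); (3, 0, 0))


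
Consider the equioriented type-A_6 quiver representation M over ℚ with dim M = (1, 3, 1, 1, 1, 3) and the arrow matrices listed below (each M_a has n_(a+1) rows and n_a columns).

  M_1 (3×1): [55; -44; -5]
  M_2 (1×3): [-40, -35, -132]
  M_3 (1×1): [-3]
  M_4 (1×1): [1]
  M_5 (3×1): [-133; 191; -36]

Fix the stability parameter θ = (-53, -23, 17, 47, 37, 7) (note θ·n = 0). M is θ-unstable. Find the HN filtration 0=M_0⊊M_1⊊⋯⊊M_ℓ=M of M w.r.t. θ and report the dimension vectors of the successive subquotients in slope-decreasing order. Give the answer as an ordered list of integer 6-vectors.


Via rank(M_{q-1}∘⋯∘M_p): M ≅ I[1,2], I[2,2], I[2,6], I[6,6]^2.
μ_θ-semistable layers: μ^(1)=91/3; μ^(2)=17; μ^(3)=7; μ^(4)=-23; μ^(5)=-53

((0, 0, 0, 1, 1, 1); (0, 0, 1, 0, 0, 0); (0, 0, 0, 0, 0, 2); (0, 3, 0, 0, 0, 0); (1, 0, 0, 0, 0, 0))


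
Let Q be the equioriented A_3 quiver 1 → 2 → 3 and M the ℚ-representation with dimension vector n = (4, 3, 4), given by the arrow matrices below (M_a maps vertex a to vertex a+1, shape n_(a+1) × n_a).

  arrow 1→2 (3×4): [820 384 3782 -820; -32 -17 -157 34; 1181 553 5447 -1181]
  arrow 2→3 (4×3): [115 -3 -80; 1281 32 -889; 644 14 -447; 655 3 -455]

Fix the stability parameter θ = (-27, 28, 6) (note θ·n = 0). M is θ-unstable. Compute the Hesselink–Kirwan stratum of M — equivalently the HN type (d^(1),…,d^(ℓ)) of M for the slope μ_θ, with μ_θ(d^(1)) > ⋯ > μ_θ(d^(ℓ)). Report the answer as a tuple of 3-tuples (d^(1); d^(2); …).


Via rank(M_{q-1}∘⋯∘M_p): M ≅ I[1,1], I[1,3]^3, I[3,3].
μ_θ-semistable layers: μ^(1)=17; μ^(2)=6; μ^(3)=-27

((0, 3, 3); (0, 0, 1); (4, 0, 0))


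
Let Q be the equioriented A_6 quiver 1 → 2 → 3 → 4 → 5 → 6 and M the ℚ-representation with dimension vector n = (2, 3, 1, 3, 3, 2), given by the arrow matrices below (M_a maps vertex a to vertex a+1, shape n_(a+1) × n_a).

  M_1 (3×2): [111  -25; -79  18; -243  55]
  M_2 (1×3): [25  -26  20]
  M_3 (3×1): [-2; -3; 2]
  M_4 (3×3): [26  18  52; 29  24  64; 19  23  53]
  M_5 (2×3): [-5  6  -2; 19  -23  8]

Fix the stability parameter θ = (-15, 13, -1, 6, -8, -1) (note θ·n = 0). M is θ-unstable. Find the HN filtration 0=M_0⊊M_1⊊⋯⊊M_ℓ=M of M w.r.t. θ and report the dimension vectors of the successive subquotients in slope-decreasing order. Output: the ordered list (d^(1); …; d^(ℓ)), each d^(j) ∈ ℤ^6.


Barcode: M ≅ I[1,2], I[1,5], I[2,2], I[4,6]^2. HN layers by μ_θ (4 steps, strictly decreasing):
  μ^(1)=13; μ^(2)=5/2; μ^(3)=-1; μ^(4)=-15

((0, 2, 0, 0, 0, 0); (0, 1, 1, 1, 1, 0); (0, 0, 0, 2, 2, 2); (2, 0, 0, 0, 0, 0))


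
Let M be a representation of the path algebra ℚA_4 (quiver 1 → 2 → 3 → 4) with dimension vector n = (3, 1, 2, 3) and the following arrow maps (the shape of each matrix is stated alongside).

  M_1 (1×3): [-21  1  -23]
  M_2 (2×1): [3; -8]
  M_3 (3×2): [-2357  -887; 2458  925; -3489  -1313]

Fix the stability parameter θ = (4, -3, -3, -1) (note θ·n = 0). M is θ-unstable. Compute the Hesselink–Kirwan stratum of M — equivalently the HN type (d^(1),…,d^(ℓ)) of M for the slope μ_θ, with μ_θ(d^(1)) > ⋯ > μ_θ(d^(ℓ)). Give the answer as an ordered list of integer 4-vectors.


Interval decomposition of M: I[1,1]^2, I[1,4], I[3,4], I[4,4].
HN type (ℓ=4): μ^(1)=4; μ^(2)=-3/4; μ^(3)=-1; μ^(4)=-3

((2, 0, 0, 0); (1, 1, 1, 1); (0, 0, 0, 2); (0, 0, 1, 0))


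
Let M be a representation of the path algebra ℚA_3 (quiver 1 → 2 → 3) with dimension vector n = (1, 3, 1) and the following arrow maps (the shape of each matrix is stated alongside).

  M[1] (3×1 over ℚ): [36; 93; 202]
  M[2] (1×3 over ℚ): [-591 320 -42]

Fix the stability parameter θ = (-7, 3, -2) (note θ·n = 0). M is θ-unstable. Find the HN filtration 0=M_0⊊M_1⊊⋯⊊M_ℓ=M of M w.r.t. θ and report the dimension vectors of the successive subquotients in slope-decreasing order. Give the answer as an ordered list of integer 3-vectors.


Barcode: M ≅ I[1,2], I[2,2], I[2,3]. HN layers by μ_θ (3 steps, strictly decreasing):
  μ^(1)=3; μ^(2)=1/2; μ^(3)=-7

((0, 2, 0); (0, 1, 1); (1, 0, 0))


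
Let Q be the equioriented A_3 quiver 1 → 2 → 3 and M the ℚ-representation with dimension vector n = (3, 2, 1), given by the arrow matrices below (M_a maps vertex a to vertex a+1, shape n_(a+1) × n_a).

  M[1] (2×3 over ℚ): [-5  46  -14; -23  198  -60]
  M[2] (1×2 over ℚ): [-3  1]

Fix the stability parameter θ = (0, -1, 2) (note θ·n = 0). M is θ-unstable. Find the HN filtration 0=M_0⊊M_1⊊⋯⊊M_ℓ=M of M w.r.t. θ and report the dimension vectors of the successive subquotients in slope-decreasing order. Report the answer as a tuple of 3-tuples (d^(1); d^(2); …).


Barcode: M ≅ I[1,1], I[1,2], I[1,3]. HN layers by μ_θ (3 steps, strictly decreasing):
  μ^(1)=2; μ^(2)=0; μ^(3)=-1/2

((0, 0, 1); (1, 0, 0); (2, 2, 0))


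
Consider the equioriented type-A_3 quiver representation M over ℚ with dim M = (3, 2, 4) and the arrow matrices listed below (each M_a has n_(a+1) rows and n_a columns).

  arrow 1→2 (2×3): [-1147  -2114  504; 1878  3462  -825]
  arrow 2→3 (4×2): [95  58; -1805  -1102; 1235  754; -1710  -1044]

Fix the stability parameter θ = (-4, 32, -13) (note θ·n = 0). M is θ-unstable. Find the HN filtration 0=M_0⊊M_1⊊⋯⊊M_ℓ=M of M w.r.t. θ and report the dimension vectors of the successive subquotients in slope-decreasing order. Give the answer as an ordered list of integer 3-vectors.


Barcode: M ≅ I[1,1], I[1,2], I[1,3], I[3,3]^3. HN layers by μ_θ (4 steps, strictly decreasing):
  μ^(1)=32; μ^(2)=19/2; μ^(3)=-4; μ^(4)=-13

((0, 1, 0); (0, 1, 1); (3, 0, 0); (0, 0, 3))


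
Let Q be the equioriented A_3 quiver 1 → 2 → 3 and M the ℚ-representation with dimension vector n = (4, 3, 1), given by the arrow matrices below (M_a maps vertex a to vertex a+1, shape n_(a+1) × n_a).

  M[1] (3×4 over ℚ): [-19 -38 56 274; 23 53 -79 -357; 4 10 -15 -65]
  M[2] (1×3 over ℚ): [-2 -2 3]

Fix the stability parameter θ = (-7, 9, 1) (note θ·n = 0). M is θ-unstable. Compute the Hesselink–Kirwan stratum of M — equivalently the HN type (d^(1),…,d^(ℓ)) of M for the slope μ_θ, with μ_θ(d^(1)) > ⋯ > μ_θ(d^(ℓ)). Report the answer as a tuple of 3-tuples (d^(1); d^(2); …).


Interval decomposition of M: I[1,1], I[1,2]^2, I[1,3].
HN type (ℓ=3): μ^(1)=9; μ^(2)=5; μ^(3)=-7

((0, 2, 0); (0, 1, 1); (4, 0, 0))


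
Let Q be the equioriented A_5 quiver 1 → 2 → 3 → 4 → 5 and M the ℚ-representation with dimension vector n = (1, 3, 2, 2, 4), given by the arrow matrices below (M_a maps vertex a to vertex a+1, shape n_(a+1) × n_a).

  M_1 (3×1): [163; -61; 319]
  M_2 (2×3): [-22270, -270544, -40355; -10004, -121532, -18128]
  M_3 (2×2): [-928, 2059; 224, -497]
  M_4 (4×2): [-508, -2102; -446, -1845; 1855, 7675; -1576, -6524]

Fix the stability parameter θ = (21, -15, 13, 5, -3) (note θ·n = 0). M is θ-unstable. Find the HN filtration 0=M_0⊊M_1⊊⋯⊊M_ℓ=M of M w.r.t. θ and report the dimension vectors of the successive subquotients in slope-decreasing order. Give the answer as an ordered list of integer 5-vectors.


Interval decomposition of M: I[1,3], I[2,2], I[2,5], I[4,5], I[5,5]^2.
HN type (ℓ=6): μ^(1)=13; μ^(2)=5; μ^(3)=3; μ^(4)=1; μ^(5)=-3; μ^(6)=-15

((0, 0, 1, 0, 0); (0, 0, 1, 1, 1); (1, 1, 0, 0, 0); (0, 0, 0, 1, 1); (0, 0, 0, 0, 2); (0, 2, 0, 0, 0))


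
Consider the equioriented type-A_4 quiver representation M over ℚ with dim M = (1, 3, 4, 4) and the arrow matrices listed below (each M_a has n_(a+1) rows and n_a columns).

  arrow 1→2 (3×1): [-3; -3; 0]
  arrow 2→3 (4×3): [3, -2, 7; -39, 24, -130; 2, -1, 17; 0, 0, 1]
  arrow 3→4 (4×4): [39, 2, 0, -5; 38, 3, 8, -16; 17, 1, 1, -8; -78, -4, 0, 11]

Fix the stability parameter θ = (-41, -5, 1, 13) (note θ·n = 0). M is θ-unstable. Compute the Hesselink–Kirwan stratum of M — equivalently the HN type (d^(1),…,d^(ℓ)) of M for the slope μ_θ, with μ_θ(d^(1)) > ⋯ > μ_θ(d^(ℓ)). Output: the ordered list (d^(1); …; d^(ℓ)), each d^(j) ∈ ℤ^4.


Interval decomposition of M: I[1,4], I[2,4]^2, I[3,4].
HN type (ℓ=4): μ^(1)=13; μ^(2)=1; μ^(3)=-5; μ^(4)=-41

((0, 0, 0, 4); (0, 0, 4, 0); (0, 3, 0, 0); (1, 0, 0, 0))


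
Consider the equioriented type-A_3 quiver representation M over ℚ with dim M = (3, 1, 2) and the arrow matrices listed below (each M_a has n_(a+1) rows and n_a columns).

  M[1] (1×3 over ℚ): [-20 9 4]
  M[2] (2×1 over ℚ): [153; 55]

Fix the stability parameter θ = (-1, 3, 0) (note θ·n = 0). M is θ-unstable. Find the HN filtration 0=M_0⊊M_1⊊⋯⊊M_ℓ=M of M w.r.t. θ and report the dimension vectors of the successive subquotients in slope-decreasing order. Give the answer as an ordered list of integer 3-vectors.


Via rank(M_{q-1}∘⋯∘M_p): M ≅ I[1,1]^2, I[1,3], I[3,3].
μ_θ-semistable layers: μ^(1)=3/2; μ^(2)=0; μ^(3)=-1

((0, 1, 1); (0, 0, 1); (3, 0, 0))


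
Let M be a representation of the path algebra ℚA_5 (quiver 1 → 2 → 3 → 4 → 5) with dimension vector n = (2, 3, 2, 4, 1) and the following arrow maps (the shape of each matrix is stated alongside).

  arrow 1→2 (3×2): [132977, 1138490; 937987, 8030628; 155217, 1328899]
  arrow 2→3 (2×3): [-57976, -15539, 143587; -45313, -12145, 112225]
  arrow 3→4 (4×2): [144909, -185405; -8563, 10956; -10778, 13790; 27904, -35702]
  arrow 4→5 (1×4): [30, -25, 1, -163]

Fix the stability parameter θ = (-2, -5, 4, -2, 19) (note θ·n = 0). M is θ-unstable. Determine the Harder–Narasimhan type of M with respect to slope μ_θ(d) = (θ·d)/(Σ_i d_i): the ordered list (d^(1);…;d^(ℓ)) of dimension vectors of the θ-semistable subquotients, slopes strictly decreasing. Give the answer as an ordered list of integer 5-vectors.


Barcode: M ≅ I[1,4], I[1,5], I[2,2], I[4,4]^2. HN layers by μ_θ (5 steps, strictly decreasing):
  μ^(1)=19; μ^(2)=1; μ^(3)=-2; μ^(4)=-7/2; μ^(5)=-5

((0, 0, 0, 0, 1); (0, 0, 2, 2, 0); (0, 0, 0, 2, 0); (2, 2, 0, 0, 0); (0, 1, 0, 0, 0))


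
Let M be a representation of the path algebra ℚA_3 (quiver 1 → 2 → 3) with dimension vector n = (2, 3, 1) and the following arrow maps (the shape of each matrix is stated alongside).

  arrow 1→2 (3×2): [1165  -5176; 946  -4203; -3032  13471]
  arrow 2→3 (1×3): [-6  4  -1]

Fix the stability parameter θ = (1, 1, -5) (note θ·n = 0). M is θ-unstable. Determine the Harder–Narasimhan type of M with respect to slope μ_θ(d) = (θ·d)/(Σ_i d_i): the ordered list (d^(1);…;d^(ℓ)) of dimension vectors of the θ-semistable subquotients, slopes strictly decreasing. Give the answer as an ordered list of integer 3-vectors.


Interval decomposition of M: I[1,2], I[1,3], I[2,2].
HN type (ℓ=2): μ^(1)=1; μ^(2)=-1

((1, 2, 0); (1, 1, 1))


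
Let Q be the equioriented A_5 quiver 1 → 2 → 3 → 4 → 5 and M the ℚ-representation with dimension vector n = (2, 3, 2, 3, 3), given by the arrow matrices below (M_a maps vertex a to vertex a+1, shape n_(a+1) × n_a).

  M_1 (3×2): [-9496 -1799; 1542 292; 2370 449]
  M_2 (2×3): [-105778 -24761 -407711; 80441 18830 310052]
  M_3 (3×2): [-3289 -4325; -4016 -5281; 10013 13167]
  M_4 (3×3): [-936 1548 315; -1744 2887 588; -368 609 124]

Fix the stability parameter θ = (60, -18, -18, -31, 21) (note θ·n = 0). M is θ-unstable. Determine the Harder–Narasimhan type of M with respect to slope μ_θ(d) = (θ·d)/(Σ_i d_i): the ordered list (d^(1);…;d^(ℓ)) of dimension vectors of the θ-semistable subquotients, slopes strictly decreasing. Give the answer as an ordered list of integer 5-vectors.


Interval decomposition of M: I[1,2], I[1,5], I[2,5], I[4,4], I[5,5].
HN type (ℓ=4): μ^(1)=21; μ^(2)=-7/4; μ^(3)=-67/3; μ^(4)=-31

((1, 1, 0, 0, 3); (1, 1, 1, 1, 0); (0, 1, 1, 1, 0); (0, 0, 0, 1, 0))


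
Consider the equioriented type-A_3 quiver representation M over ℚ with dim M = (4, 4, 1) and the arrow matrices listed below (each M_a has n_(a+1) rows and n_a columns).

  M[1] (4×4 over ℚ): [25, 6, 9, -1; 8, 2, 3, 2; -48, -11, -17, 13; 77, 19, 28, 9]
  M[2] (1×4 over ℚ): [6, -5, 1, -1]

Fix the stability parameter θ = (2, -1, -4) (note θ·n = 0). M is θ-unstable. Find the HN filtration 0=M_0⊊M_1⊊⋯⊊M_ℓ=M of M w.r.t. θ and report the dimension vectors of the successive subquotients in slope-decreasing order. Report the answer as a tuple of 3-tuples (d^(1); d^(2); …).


Via rank(M_{q-1}∘⋯∘M_p): M ≅ I[1,2]^3, I[1,3].
μ_θ-semistable layers: μ^(1)=1/2; μ^(2)=-1

((3, 3, 0); (1, 1, 1))


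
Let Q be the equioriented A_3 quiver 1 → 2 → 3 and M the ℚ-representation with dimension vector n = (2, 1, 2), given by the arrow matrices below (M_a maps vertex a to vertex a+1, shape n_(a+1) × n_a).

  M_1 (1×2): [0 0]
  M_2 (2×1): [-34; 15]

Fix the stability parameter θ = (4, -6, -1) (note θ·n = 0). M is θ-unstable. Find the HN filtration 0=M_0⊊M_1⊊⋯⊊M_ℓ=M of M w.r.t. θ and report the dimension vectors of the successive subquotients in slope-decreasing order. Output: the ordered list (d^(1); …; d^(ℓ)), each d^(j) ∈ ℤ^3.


Interval decomposition of M: I[1,1]^2, I[2,3], I[3,3].
HN type (ℓ=3): μ^(1)=4; μ^(2)=-1; μ^(3)=-6

((2, 0, 0); (0, 0, 2); (0, 1, 0))


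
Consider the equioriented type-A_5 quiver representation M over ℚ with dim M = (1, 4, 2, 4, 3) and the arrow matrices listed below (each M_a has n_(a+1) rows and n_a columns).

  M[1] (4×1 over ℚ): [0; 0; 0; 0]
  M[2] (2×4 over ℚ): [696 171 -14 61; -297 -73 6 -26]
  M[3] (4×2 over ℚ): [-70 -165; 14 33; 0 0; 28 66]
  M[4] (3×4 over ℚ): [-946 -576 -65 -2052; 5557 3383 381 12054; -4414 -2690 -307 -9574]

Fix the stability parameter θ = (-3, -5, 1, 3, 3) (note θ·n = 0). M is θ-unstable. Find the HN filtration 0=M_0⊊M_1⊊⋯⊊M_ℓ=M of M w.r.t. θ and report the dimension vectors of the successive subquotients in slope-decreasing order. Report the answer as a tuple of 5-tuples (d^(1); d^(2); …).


Interval decomposition of M: I[1,1], I[2,2]^2, I[2,3], I[2,5], I[4,4], I[4,5]^2.
HN type (ℓ=4): μ^(1)=3; μ^(2)=1; μ^(3)=-3; μ^(4)=-5

((0, 0, 0, 4, 3); (0, 0, 2, 0, 0); (1, 0, 0, 0, 0); (0, 4, 0, 0, 0))


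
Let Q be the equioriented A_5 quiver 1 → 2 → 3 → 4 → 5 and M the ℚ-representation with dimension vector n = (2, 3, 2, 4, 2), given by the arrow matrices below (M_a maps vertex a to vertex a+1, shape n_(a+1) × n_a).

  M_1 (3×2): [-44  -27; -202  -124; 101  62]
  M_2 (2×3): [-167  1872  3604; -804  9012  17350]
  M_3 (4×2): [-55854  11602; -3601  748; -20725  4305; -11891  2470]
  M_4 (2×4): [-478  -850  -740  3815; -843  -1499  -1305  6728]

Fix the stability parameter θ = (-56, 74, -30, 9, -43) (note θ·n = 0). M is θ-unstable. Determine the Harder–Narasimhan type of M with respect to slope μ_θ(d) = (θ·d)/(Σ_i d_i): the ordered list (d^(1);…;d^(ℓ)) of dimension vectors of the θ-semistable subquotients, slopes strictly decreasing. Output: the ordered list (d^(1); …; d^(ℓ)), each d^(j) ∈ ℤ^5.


Interval decomposition of M: I[1,5]^2, I[2,2], I[4,4]^2.
HN type (ℓ=4): μ^(1)=74; μ^(2)=9; μ^(3)=5/2; μ^(4)=-56

((0, 1, 0, 0, 0); (0, 0, 0, 2, 0); (0, 2, 2, 2, 2); (2, 0, 0, 0, 0))


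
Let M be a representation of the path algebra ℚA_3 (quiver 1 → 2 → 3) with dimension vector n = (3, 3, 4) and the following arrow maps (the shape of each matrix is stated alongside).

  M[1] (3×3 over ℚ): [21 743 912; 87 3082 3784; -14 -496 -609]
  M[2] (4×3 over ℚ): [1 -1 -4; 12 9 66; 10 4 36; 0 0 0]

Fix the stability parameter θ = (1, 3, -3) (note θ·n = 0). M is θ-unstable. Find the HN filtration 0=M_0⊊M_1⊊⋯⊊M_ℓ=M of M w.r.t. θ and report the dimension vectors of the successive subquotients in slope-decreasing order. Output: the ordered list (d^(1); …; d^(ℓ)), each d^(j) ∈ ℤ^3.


Interval decomposition of M: I[1,2], I[1,3]^2, I[3,3]^2.
HN type (ℓ=4): μ^(1)=3; μ^(2)=1; μ^(3)=1/3; μ^(4)=-3

((0, 1, 0); (1, 0, 0); (2, 2, 2); (0, 0, 2))


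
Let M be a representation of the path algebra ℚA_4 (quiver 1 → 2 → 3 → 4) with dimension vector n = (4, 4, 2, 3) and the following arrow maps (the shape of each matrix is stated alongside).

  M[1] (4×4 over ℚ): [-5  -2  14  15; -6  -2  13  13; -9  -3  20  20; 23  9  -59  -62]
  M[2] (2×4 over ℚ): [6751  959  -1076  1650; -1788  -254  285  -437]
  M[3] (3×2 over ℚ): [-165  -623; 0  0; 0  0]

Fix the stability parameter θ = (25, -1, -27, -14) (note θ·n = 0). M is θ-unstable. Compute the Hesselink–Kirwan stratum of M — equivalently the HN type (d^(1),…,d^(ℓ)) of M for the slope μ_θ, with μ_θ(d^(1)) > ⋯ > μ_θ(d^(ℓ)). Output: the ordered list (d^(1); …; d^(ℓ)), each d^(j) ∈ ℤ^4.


Via rank(M_{q-1}∘⋯∘M_p): M ≅ I[1,2]^2, I[1,3], I[1,4], I[4,4]^2.
μ_θ-semistable layers: μ^(1)=12; μ^(2)=-1; μ^(3)=-17/4; μ^(4)=-14

((2, 2, 0, 0); (1, 1, 1, 0); (1, 1, 1, 1); (0, 0, 0, 2))


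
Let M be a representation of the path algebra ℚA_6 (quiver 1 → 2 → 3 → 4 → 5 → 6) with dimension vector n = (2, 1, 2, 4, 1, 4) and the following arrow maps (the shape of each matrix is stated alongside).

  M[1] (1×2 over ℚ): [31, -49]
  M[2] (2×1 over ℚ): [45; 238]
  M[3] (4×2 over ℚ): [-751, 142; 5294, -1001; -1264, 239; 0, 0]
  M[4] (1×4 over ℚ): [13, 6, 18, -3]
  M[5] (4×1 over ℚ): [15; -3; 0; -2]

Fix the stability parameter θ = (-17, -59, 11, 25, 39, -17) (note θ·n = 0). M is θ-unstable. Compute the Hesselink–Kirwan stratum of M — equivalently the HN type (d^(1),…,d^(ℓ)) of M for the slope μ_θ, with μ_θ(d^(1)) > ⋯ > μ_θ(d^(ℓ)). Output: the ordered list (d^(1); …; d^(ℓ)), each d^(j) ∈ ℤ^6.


Via rank(M_{q-1}∘⋯∘M_p): M ≅ I[1,1], I[1,6], I[3,4], I[4,4]^2, I[6,6]^3.
μ_θ-semistable layers: μ^(1)=25; μ^(2)=47/3; μ^(3)=11; μ^(4)=-17; μ^(5)=-38

((0, 0, 0, 3, 0, 0); (0, 0, 0, 1, 1, 1); (0, 0, 2, 0, 0, 0); (1, 0, 0, 0, 0, 3); (1, 1, 0, 0, 0, 0))
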